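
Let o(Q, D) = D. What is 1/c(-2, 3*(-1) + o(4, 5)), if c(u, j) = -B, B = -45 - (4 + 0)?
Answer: 1/49 ≈ 0.020408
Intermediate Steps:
B = -49 (B = -45 - 1*4 = -45 - 4 = -49)
c(u, j) = 49 (c(u, j) = -1*(-49) = 49)
1/c(-2, 3*(-1) + o(4, 5)) = 1/49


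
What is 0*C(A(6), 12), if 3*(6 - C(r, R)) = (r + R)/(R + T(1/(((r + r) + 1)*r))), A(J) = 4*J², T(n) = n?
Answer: 0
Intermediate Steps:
C(r, R) = 6 - (R + r)/(3*(R + 1/(r*(1 + 2*r)))) (C(r, R) = 6 - (r + R)/(3*(R + 1/(((r + r) + 1)*r))) = 6 - (R + r)/(3*(R + 1/((2*r + 1)*r))) = 6 - (R + r)/(3*(R + 1/((1 + 2*r)*r))) = 6 - (R + r)/(3*(R + 1/(r*(1 + 2*r)))))
0*C(A(6), 12) = 0*((18 + (4*6²)*(1 + 2*(4*6²))*(-4*6² + 17*12))/(3*(1 + 12*(4*6²)*(1 + 2*(4*6²))))) = 0*((18 + (4*36)*(1 + 2*(4*36))*(-4*36 + 204))/(3*(1 + 12*(4*36)*(1 + 2*(4*36))))) = 0*((18 + 144*(1 + 2*144)*(-1*144 + 204))/(3*(1 + 12*144*(1 + 2*144)))) = 0*((18 + 144*(1 + 288)*(-144 + 204))/(3*(1 + 12*144*(1 + 288)))) = 0*((18 + 144*289*60)/(3*(1 + 12*144*289))) = 0*((18 + 2496960)/(3*(1 + 499392))) = 0*((⅓)*2496978/499393) = 0*((⅓)*(1/499393)*2496978) = 0*(832326/499393) = 0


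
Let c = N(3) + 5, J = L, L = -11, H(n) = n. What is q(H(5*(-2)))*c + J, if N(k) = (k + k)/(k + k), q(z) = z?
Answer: -71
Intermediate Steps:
N(k) = 1 (N(k) = (2*k)/((2*k)) = (2*k)*(1/(2*k)) = 1)
J = -11
c = 6 (c = 1 + 5 = 6)
q(H(5*(-2)))*c + J = (5*(-2))*6 - 11 = -10*6 - 11 = -60 - 11 = -71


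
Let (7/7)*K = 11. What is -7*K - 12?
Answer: -89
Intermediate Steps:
K = 11
-7*K - 12 = -7*11 - 12 = -77 - 12 = -89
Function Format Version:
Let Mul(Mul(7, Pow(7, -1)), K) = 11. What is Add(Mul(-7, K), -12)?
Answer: -89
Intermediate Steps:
K = 11
Add(Mul(-7, K), -12) = Add(Mul(-7, 11), -12) = Add(-77, -12) = -89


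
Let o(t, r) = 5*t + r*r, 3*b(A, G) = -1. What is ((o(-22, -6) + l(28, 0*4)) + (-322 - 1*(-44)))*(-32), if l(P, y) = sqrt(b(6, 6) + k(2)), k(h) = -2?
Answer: 11264 - 32*I*sqrt(21)/3 ≈ 11264.0 - 48.881*I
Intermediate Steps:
b(A, G) = -1/3 (b(A, G) = (1/3)*(-1) = -1/3)
o(t, r) = r**2 + 5*t (o(t, r) = 5*t + r**2 = r**2 + 5*t)
l(P, y) = I*sqrt(21)/3 (l(P, y) = sqrt(-1/3 - 2) = sqrt(-7/3) = I*sqrt(21)/3)
((o(-22, -6) + l(28, 0*4)) + (-322 - 1*(-44)))*(-32) = ((((-6)**2 + 5*(-22)) + I*sqrt(21)/3) + (-322 - 1*(-44)))*(-32) = (((36 - 110) + I*sqrt(21)/3) + (-322 + 44))*(-32) = ((-74 + I*sqrt(21)/3) - 278)*(-32) = (-352 + I*sqrt(21)/3)*(-32) = 11264 - 32*I*sqrt(21)/3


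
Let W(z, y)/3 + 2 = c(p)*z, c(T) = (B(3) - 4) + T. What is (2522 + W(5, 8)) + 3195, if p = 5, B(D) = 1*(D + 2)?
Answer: 5801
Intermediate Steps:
B(D) = 2 + D (B(D) = 1*(2 + D) = 2 + D)
c(T) = 1 + T (c(T) = ((2 + 3) - 4) + T = (5 - 4) + T = 1 + T)
W(z, y) = -6 + 18*z (W(z, y) = -6 + 3*((1 + 5)*z) = -6 + 3*(6*z) = -6 + 18*z)
(2522 + W(5, 8)) + 3195 = (2522 + (-6 + 18*5)) + 3195 = (2522 + (-6 + 90)) + 3195 = (2522 + 84) + 3195 = 2606 + 3195 = 5801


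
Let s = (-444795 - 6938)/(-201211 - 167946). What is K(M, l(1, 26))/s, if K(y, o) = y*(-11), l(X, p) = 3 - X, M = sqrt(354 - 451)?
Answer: -4060727*I*sqrt(97)/451733 ≈ -88.534*I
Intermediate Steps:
s = 451733/369157 (s = -451733/(-369157) = -451733*(-1/369157) = 451733/369157 ≈ 1.2237)
M = I*sqrt(97) (M = sqrt(-97) = I*sqrt(97) ≈ 9.8489*I)
K(y, o) = -11*y
K(M, l(1, 26))/s = (-11*I*sqrt(97))/(451733/369157) = -11*I*sqrt(97)*(369157/451733) = -4060727*I*sqrt(97)/451733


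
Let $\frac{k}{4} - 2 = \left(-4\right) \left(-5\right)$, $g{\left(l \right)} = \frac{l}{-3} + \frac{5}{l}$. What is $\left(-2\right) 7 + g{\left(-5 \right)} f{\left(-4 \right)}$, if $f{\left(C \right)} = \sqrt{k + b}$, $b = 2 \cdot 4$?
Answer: $-14 + \frac{8 \sqrt{6}}{3} \approx -7.468$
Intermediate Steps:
$g{\left(l \right)} = \frac{5}{l} - \frac{l}{3}$ ($g{\left(l \right)} = l \left(- \frac{1}{3}\right) + \frac{5}{l} = - \frac{l}{3} + \frac{5}{l} = \frac{5}{l} - \frac{l}{3}$)
$b = 8$
$k = 88$ ($k = 8 + 4 \left(\left(-4\right) \left(-5\right)\right) = 8 + 4 \cdot 20 = 8 + 80 = 88$)
$f{\left(C \right)} = 4 \sqrt{6}$ ($f{\left(C \right)} = \sqrt{88 + 8} = \sqrt{96} = 4 \sqrt{6}$)
$\left(-2\right) 7 + g{\left(-5 \right)} f{\left(-4 \right)} = \left(-2\right) 7 + \left(\frac{5}{-5} - - \frac{5}{3}\right) 4 \sqrt{6} = -14 + \left(5 \left(- \frac{1}{5}\right) + \frac{5}{3}\right) 4 \sqrt{6} = -14 + \left(-1 + \frac{5}{3}\right) 4 \sqrt{6} = -14 + \frac{2 \cdot 4 \sqrt{6}}{3} = -14 + \frac{8 \sqrt{6}}{3}$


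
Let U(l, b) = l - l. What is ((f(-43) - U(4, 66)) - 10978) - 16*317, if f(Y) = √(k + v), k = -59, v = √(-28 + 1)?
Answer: -16050 + √(-59 + 3*I*√3) ≈ -16050.0 + 7.6886*I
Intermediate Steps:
v = 3*I*√3 (v = √(-27) = 3*I*√3 ≈ 5.1962*I)
U(l, b) = 0
f(Y) = √(-59 + 3*I*√3)
((f(-43) - U(4, 66)) - 10978) - 16*317 = ((√(-59 + 3*I*√3) - 1*0) - 10978) - 16*317 = ((√(-59 + 3*I*√3) + 0) - 10978) - 5072 = (√(-59 + 3*I*√3) - 10978) - 5072 = (-10978 + √(-59 + 3*I*√3)) - 5072 = -16050 + √(-59 + 3*I*√3)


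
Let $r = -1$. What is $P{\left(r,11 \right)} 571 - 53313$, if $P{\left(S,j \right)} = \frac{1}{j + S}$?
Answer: $- \frac{532559}{10} \approx -53256.0$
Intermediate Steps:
$P{\left(S,j \right)} = \frac{1}{S + j}$
$P{\left(r,11 \right)} 571 - 53313 = \frac{1}{-1 + 11} \cdot 571 - 53313 = \frac{1}{10} \cdot 571 - 53313 = \frac{571}{10} - 53313 = - \frac{532559}{10}$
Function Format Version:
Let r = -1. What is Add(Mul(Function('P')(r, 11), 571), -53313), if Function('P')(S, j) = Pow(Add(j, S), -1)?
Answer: Rational(-532559, 10) ≈ -53256.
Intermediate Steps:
Function('P')(S, j) = Pow(Add(S, j), -1)
Add(Mul(Function('P')(r, 11), 571), -53313) = Add(Mul(Pow(Add(-1, 11), -1), 571), -53313) = Add(Mul(Pow(10, -1), 571), -53313) = Add(Mul(Rational(1, 10), 571), -53313) = Add(Rational(571, 10), -53313) = Rational(-532559, 10)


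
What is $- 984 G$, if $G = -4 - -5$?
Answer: $-984$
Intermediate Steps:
$G = 1$ ($G = -4 + 5 = 1$)
$- 984 G = \left(-984\right) 1 = -984$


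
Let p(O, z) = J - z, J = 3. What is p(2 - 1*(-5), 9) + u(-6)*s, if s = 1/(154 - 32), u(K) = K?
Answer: -369/61 ≈ -6.0492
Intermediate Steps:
s = 1/122 ≈ 0.0081967
p(O, z) = 3 - z
p(2 - 1*(-5), 9) + u(-6)*s = (3 - 1*9) - 6*1/122 = (3 - 9) - 3/61 = -6 - 3/61 = -369/61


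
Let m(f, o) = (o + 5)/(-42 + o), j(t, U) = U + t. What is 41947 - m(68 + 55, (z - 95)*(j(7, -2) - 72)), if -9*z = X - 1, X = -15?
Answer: 2342054487/55835 ≈ 41946.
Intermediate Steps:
z = 16/9 (z = -(-15 - 1)/9 = -1/9*(-16) = 16/9 ≈ 1.7778)
m(f, o) = (5 + o)/(-42 + o)
41947 - m(68 + 55, (z - 95)*(j(7, -2) - 72)) = 41947 - (5 + (16/9 - 95)*((-2 + 7) - 72))/(-42 + (16/9 - 95)*((-2 + 7) - 72)) = 41947 - (5 - 839*(5 - 72)/9)/(-42 - 839*(5 - 72)/9) = 41947 - (5 - 839/9*(-67))/(-42 - 839/9*(-67)) = 41947 - (5 + 56213/9)/(-42 + 56213/9) = 41947 - 56258/(55835/9*9) = 41947 - 9*56258/(55835*9) = 41947 - 1*56258/55835 = 41947 - 56258/55835 = 2342054487/55835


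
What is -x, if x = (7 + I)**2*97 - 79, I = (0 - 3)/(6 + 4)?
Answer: -427533/100 ≈ -4275.3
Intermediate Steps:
I = -3/10 ≈ -0.30000
x = 427533/100 (x = (7 - 3/10)**2*97 - 79 = (67/10)**2*97 - 79 = (4489/100)*97 - 79 = 435433/100 - 79 = 427533/100 ≈ 4275.3)
-x = -1*427533/100 = -427533/100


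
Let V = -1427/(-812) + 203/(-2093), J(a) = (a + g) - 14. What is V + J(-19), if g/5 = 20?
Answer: 16669921/242788 ≈ 68.660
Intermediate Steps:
g = 100 (g = 5*20 = 100)
J(a) = 86 + a (J(a) = (a + 100) - 14 = (100 + a) - 14 = 86 + a)
V = 403125/242788 (V = -1427*(-1/812) + 203*(-1/2093) = 1427/812 - 29/299 = 403125/242788 ≈ 1.6604)
V + J(-19) = 403125/242788 + (86 - 19) = 403125/242788 + 67 = 16669921/242788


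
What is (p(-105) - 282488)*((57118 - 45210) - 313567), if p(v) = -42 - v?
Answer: 85196043075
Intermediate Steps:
(p(-105) - 282488)*((57118 - 45210) - 313567) = ((-42 - 1*(-105)) - 282488)*((57118 - 45210) - 313567) = ((-42 + 105) - 282488)*(11908 - 313567) = (63 - 282488)*(-301659) = -282425*(-301659) = 85196043075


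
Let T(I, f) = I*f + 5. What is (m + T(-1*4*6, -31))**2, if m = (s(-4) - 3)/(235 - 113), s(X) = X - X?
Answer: 8349390625/14884 ≈ 5.6096e+5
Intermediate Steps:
s(X) = 0
m = -3/122 (m = (0 - 3)/(235 - 113) = -3/122 ≈ -0.024590)
T(I, f) = 5 + I*f
(m + T(-1*4*6, -31))**2 = (-3/122 + (5 + (-1*4*6)*(-31)))**2 = (-3/122 + (5 - 4*6*(-31)))**2 = (-3/122 + (5 - 24*(-31)))**2 = (-3/122 + (5 + 744))**2 = (-3/122 + 749)**2 = (91375/122)**2 = 8349390625/14884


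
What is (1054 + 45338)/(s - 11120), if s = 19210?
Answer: 23196/4045 ≈ 5.7345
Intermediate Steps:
(1054 + 45338)/(s - 11120) = (1054 + 45338)/(19210 - 11120) = 46392/8090 = 46392*(1/8090) = 23196/4045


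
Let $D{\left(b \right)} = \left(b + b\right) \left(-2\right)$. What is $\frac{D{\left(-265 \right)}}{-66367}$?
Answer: $- \frac{1060}{66367} \approx -0.015972$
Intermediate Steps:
$D{\left(b \right)} = - 4 b$ ($D{\left(b \right)} = 2 b \left(-2\right) = - 4 b$)
$\frac{D{\left(-265 \right)}}{-66367} = \frac{\left(-4\right) \left(-265\right)}{-66367} = 1060 \left(- \frac{1}{66367}\right) = - \frac{1060}{66367}$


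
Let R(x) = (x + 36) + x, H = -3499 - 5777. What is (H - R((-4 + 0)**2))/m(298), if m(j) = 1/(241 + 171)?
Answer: -3849728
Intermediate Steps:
H = -9276
m(j) = 1/412
R(x) = 36 + 2*x (R(x) = (36 + x) + x = 36 + 2*x)
(H - R((-4 + 0)**2))/m(298) = (-9276 - (36 + 2*(-4 + 0)**2))/(1/412) = (-9276 - (36 + 2*(-4)**2))*412 = (-9276 - (36 + 2*16))*412 = (-9276 - (36 + 32))*412 = (-9276 - 1*68)*412 = (-9276 - 68)*412 = -9344*412 = -3849728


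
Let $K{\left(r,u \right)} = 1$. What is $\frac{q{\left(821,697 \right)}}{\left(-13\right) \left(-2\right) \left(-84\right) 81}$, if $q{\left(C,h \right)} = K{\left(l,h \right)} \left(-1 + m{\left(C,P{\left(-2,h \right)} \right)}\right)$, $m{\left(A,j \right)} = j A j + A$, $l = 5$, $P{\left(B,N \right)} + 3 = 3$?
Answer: $- \frac{205}{44226} \approx -0.0046353$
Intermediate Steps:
$P{\left(B,N \right)} = 0$ ($P{\left(B,N \right)} = -3 + 3 = 0$)
$m{\left(A,j \right)} = A + A j^{2}$ ($m{\left(A,j \right)} = A j j + A = A j^{2} + A = A + A j^{2}$)
$q{\left(C,h \right)} = -1 + C$ ($q{\left(C,h \right)} = 1 \left(-1 + C \left(1 + 0^{2}\right)\right) = 1 \left(-1 + C \left(1 + 0\right)\right) = 1 \left(-1 + C 1\right) = 1 \left(-1 + C\right) = -1 + C$)
$\frac{q{\left(821,697 \right)}}{\left(-13\right) \left(-2\right) \left(-84\right) 81} = \frac{-1 + 821}{\left(-13\right) \left(-2\right) \left(-84\right) 81} = \frac{820}{26 \left(-84\right) 81} = \frac{820}{\left(-2184\right) 81} = \frac{820}{-176904} = 820 \left(- \frac{1}{176904}\right) = - \frac{205}{44226}$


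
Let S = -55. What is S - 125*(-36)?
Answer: 4445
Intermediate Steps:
S - 125*(-36) = -55 - 125*(-36) = -55 + 4500 = 4445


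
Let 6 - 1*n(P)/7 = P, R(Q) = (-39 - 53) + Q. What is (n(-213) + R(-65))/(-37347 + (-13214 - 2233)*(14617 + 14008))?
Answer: -688/221103861 ≈ -3.1117e-6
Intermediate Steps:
R(Q) = -92 + Q
n(P) = 42 - 7*P
(n(-213) + R(-65))/(-37347 + (-13214 - 2233)*(14617 + 14008)) = ((42 - 7*(-213)) + (-92 - 65))/(-37347 + (-13214 - 2233)*(14617 + 14008)) = ((42 + 1491) - 157)/(-37347 - 15447*28625) = (1533 - 157)/(-37347 - 442170375) = 1376/(-442207722) = 1376*(-1/442207722) = -688/221103861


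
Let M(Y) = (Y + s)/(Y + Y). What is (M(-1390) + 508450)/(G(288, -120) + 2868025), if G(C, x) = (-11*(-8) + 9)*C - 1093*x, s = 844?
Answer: 706745773/4207698190 ≈ 0.16796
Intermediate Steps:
G(C, x) = -1093*x + 97*C (G(C, x) = (88 + 9)*C - 1093*x = 97*C - 1093*x = -1093*x + 97*C)
M(Y) = (844 + Y)/(2*Y) (M(Y) = (Y + 844)/(Y + Y) = (844 + Y)/((2*Y)) = (844 + Y)*(1/(2*Y)) = (844 + Y)/(2*Y))
(M(-1390) + 508450)/(G(288, -120) + 2868025) = ((½)*(844 - 1390)/(-1390) + 508450)/((-1093*(-120) + 97*288) + 2868025) = ((½)*(-1/1390)*(-546) + 508450)/((131160 + 27936) + 2868025) = (273/1390 + 508450)/(159096 + 2868025) = (706745773/1390)/3027121 = (706745773/1390)*(1/3027121) = 706745773/4207698190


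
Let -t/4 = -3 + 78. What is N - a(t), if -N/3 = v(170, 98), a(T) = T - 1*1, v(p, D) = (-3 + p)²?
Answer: -83366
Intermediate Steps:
t = -300 (t = -4*(-3 + 78) = -4*75 = -300)
a(T) = -1 + T (a(T) = T - 1 = -1 + T)
N = -83667 (N = -3*(-3 + 170)² = -3*167² = -3*27889 = -83667)
N - a(t) = -83667 - (-1 - 300) = -83667 - 1*(-301) = -83667 + 301 = -83366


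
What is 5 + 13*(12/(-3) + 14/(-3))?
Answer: -323/3 ≈ -107.67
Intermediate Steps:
5 + 13*(12/(-3) + 14/(-3)) = 5 + 13*(12*(-1/3) + 14*(-1/3)) = 5 + 13*(-4 - 14/3) = 5 + 13*(-26/3) = 5 - 338/3 = -323/3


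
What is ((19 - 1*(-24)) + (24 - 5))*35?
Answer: 2170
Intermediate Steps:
((19 - 1*(-24)) + (24 - 5))*35 = ((19 + 24) + 19)*35 = (43 + 19)*35 = 62*35 = 2170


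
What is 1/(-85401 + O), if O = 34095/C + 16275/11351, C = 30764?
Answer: -349202164/29821326311319 ≈ -1.1710e-5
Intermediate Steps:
O = 887696445/349202164 (O = 34095/30764 + 16275/11351 = 887696445/349202164 ≈ 2.5421)
1/(-85401 + O) = 1/(-85401 + 887696445/349202164) = 1/(-29821326311319/349202164) = -349202164/29821326311319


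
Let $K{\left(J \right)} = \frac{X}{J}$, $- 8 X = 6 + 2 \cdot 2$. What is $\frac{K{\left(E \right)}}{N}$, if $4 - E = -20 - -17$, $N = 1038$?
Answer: $- \frac{5}{29064} \approx -0.00017203$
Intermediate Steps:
$E = 7$ ($E = 4 - \left(-20 - -17\right) = 4 - \left(-20 + 17\right) = 4 - -3 = 4 + 3 = 7$)
$X = - \frac{5}{4}$ ($X = - \frac{6 + 2 \cdot 2}{8} = - \frac{6 + 4}{8} = \left(- \frac{1}{8}\right) 10 = - \frac{5}{4} \approx -1.25$)
$K{\left(J \right)} = - \frac{5}{4 J}$
$\frac{K{\left(E \right)}}{N} = \frac{\left(- \frac{5}{4}\right) \frac{1}{7}}{1038} = \left(- \frac{5}{4}\right) \frac{1}{7} \cdot \frac{1}{1038} = \left(- \frac{5}{28}\right) \frac{1}{1038} = - \frac{5}{29064}$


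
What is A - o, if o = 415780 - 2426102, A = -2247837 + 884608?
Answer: 647093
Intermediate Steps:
A = -1363229
o = -2010322
A - o = -1363229 - 1*(-2010322) = -1363229 + 2010322 = 647093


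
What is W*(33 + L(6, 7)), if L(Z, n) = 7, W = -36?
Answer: -1440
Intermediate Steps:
W*(33 + L(6, 7)) = -36*(33 + 7) = -36*40 = -1440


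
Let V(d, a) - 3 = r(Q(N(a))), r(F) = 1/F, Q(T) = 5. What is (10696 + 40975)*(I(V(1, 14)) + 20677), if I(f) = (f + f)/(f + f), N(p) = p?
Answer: 1068452938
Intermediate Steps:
V(d, a) = 16/5 (V(d, a) = 3 + 1/5 = 3 + ⅕ = 16/5)
I(f) = 1 (I(f) = (2*f)/((2*f)) = (2*f)*(1/(2*f)) = 1)
(10696 + 40975)*(I(V(1, 14)) + 20677) = (10696 + 40975)*(1 + 20677) = 51671*20678 = 1068452938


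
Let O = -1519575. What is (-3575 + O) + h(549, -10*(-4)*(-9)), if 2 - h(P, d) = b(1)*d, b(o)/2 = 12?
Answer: -1514508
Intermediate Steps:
b(o) = 24 (b(o) = 2*12 = 24)
h(P, d) = 2 - 24*d
(-3575 + O) + h(549, -10*(-4)*(-9)) = (-3575 - 1519575) + (2 - 24*(-10*(-4))*(-9)) = -1523150 + (2 - 960*(-9)) = -1523150 + (2 - 24*(-360)) = -1523150 + (2 + 8640) = -1523150 + 8642 = -1514508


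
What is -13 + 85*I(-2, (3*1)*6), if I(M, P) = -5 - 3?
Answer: -693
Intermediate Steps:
I(M, P) = -8
-13 + 85*I(-2, (3*1)*6) = -13 + 85*(-8) = -13 - 680 = -693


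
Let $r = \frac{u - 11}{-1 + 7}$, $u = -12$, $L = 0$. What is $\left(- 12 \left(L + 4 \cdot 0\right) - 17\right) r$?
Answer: $\frac{391}{6} \approx 65.167$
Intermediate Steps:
$r = - \frac{23}{6}$ ($r = \frac{-12 - 11}{-1 + 7} = - \frac{23}{6} \approx -3.8333$)
$\left(- 12 \left(L + 4 \cdot 0\right) - 17\right) r = \left(- 12 \left(0 + 4 \cdot 0\right) - 17\right) \left(- \frac{23}{6}\right) = \left(- 12 \left(0 + 0\right) - 17\right) \left(- \frac{23}{6}\right) = \left(\left(-12\right) 0 - 17\right) \left(- \frac{23}{6}\right) = \left(0 - 17\right) \left(- \frac{23}{6}\right) = \left(-17\right) \left(- \frac{23}{6}\right) = \frac{391}{6}$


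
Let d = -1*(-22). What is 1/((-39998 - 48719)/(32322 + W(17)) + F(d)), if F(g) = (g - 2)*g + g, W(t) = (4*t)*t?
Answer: 33478/15378119 ≈ 0.0021770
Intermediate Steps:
W(t) = 4*t²
d = 22
F(g) = g + g*(-2 + g) (F(g) = (-2 + g)*g + g = g*(-2 + g) + g = g + g*(-2 + g))
1/((-39998 - 48719)/(32322 + W(17)) + F(d)) = 1/((-39998 - 48719)/(32322 + 4*17²) + 22*(-1 + 22)) = 1/(-88717/(32322 + 4*289) + 22*21) = 1/(-88717/(32322 + 1156) + 462) = 1/(-88717/33478 + 462) = 1/(15378119/33478) = 33478/15378119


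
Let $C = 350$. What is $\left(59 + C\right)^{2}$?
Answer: $167281$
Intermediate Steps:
$\left(59 + C\right)^{2} = \left(59 + 350\right)^{2} = 409^{2} = 167281$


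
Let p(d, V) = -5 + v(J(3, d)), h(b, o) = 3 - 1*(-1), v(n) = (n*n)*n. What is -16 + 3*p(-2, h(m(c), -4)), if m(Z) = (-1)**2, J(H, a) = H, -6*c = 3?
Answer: 50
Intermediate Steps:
c = -1/2 (c = -1/6*3 = -1/2 ≈ -0.50000)
v(n) = n**3 (v(n) = n**2*n = n**3)
m(Z) = 1
h(b, o) = 4 (h(b, o) = 3 + 1 = 4)
p(d, V) = 22 (p(d, V) = -5 + 3**3 = -5 + 27 = 22)
-16 + 3*p(-2, h(m(c), -4)) = -16 + 3*22 = -16 + 66 = 50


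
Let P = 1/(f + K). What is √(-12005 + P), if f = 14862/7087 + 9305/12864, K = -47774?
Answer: I*√227704190879278103413325346677/4355163154729 ≈ 109.57*I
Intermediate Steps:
f = 257129303/91167168 (f = 14862*(1/7087) + 9305*(1/12864) = 14862/7087 + 9305/12864 = 257129303/91167168 ≈ 2.8204)
P = -91167168/4355163154729 (P = 1/(257129303/91167168 - 47774) = 1/(-4355163154729/91167168) = -91167168/4355163154729 ≈ -2.0933e-5)
√(-12005 + P) = √(-12005 - 91167168/4355163154729) = √(-52283733763688813/4355163154729) = I*√227704190879278103413325346677/4355163154729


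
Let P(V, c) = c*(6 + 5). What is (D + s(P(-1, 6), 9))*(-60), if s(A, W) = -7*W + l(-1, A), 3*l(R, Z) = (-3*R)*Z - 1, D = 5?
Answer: -460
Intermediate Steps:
l(R, Z) = -⅓ - R*Z (l(R, Z) = ((-3*R)*Z - 1)/3 = (-3*R*Z - 1)/3 = (-1 - 3*R*Z)/3 = -⅓ - R*Z)
P(V, c) = 11*c (P(V, c) = c*11 = 11*c)
s(A, W) = -⅓ + A - 7*W (s(A, W) = -7*W + (-⅓ - 1*(-1)*A) = -7*W + (-⅓ + A) = -⅓ + A - 7*W)
(D + s(P(-1, 6), 9))*(-60) = (5 + (-⅓ + 11*6 - 7*9))*(-60) = (5 + (-⅓ + 66 - 63))*(-60) = (5 + 8/3)*(-60) = (23/3)*(-60) = -460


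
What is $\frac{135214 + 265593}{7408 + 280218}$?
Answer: $\frac{400807}{287626} \approx 1.3935$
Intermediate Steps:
$\frac{135214 + 265593}{7408 + 280218} = \frac{400807}{287626}$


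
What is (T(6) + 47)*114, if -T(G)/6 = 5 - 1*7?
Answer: 6726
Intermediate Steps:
T(G) = 12 (T(G) = -6*(5 - 1*7) = -6*(5 - 7) = -6*(-2) = 12)
(T(6) + 47)*114 = (12 + 47)*114 = 59*114 = 6726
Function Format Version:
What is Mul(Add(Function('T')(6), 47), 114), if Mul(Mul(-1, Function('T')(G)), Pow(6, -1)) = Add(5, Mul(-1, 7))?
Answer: 6726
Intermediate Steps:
Function('T')(G) = 12 (Function('T')(G) = Mul(-6, Add(5, Mul(-1, 7))) = Mul(-6, Add(5, -7)) = Mul(-6, -2) = 12)
Mul(Add(Function('T')(6), 47), 114) = Mul(Add(12, 47), 114) = Mul(59, 114) = 6726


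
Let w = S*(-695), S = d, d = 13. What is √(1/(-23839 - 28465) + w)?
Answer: I*√1544820349429/13076 ≈ 95.053*I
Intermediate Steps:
S = 13
w = -9035 (w = 13*(-695) = -9035)
√(1/(-23839 - 28465) + w) = √(1/(-23839 - 28465) - 9035) = √(1/(-52304) - 9035) = √(-1/52304 - 9035) = √(-472566641/52304) = I*√1544820349429/13076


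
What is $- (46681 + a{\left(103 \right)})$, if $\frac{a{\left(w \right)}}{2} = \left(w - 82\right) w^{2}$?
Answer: $-492259$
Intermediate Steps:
$a{\left(w \right)} = 2 w^{2} \left(-82 + w\right)$ ($a{\left(w \right)} = 2 \left(w - 82\right) w^{2} = 2 \left(-82 + w\right) w^{2} = 2 w^{2} \left(-82 + w\right)$)
$- (46681 + a{\left(103 \right)}) = - (46681 + 2 \cdot 103^{2} \left(-82 + 103\right)) = - (46681 + 2 \cdot 10609 \cdot 21) = - (46681 + 445578) = \left(-1\right) 492259 = -492259$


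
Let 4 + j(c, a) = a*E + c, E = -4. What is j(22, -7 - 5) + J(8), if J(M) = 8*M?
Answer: 130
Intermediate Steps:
j(c, a) = -4 + c - 4*a (j(c, a) = -4 + (a*(-4) + c) = -4 + (-4*a + c) = -4 + (c - 4*a) = -4 + c - 4*a)
j(22, -7 - 5) + J(8) = (-4 + 22 - 4*(-7 - 5)) + 8*8 = (-4 + 22 - 4*(-12)) + 64 = (-4 + 22 + 48) + 64 = 66 + 64 = 130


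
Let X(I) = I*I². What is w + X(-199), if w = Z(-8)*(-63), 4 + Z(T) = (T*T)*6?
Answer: -7904539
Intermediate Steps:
Z(T) = -4 + 6*T² (Z(T) = -4 + (T*T)*6 = -4 + T²*6 = -4 + 6*T²)
X(I) = I³
w = -23940 (w = (-4 + 6*(-8)²)*(-63) = (-4 + 6*64)*(-63) = (-4 + 384)*(-63) = 380*(-63) = -23940)
w + X(-199) = -23940 + (-199)³ = -23940 - 7880599 = -7904539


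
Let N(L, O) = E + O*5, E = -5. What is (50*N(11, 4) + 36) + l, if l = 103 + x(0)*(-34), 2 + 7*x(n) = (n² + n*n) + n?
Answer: 6291/7 ≈ 898.71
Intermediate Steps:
N(L, O) = -5 + 5*O (N(L, O) = -5 + O*5 = -5 + 5*O)
x(n) = -2/7 + n/7 + 2*n²/7 (x(n) = -2/7 + ((n² + n*n) + n)/7 = -2/7 + ((n² + n²) + n)/7 = -2/7 + (2*n² + n)/7 = -2/7 + (n + 2*n²)/7 = -2/7 + (n/7 + 2*n²/7) = -2/7 + n/7 + 2*n²/7)
l = 789/7 (l = 103 + (-2/7 + (⅐)*0 + (2/7)*0²)*(-34) = 103 + (-2/7 + 0 + (2/7)*0)*(-34) = 103 + (-2/7 + 0 + 0)*(-34) = 103 - 2/7*(-34) = 103 + 68/7 = 789/7 ≈ 112.71)
(50*N(11, 4) + 36) + l = (50*(-5 + 5*4) + 36) + 789/7 = (50*(-5 + 20) + 36) + 789/7 = (50*15 + 36) + 789/7 = (750 + 36) + 789/7 = 786 + 789/7 = 6291/7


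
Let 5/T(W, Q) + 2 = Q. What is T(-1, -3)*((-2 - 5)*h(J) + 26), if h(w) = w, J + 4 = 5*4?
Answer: 86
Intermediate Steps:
T(W, Q) = 5/(-2 + Q)
J = 16 (J = -4 + 5*4 = -4 + 20 = 16)
T(-1, -3)*((-2 - 5)*h(J) + 26) = (5/(-2 - 3))*((-2 - 5)*16 + 26) = (5/(-5))*(-7*16 + 26) = (5*(-⅕))*(-112 + 26) = -1*(-86) = 86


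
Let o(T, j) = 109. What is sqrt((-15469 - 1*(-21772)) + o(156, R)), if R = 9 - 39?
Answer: 2*sqrt(1603) ≈ 80.075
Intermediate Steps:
R = -30
sqrt((-15469 - 1*(-21772)) + o(156, R)) = sqrt((-15469 - 1*(-21772)) + 109) = sqrt((-15469 + 21772) + 109) = sqrt(6303 + 109) = sqrt(6412) = 2*sqrt(1603)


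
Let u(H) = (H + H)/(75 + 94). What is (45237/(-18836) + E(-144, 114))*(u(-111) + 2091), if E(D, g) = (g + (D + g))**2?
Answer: 2760058626759/187252 ≈ 1.4740e+7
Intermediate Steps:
u(H) = 2*H/169 (u(H) = (2*H)/169 = (2*H)*(1/169) = 2*H/169)
E(D, g) = (D + 2*g)**2
(45237/(-18836) + E(-144, 114))*(u(-111) + 2091) = (45237/(-18836) + (-144 + 2*114)**2)*((2/169)*(-111) + 2091) = (45237*(-1/18836) + (-144 + 228)**2)*(-222/169 + 2091) = (-2661/1108 + 84**2)*(353157/169) = (-2661/1108 + 7056)*(353157/169) = (7815387/1108)*(353157/169) = 2760058626759/187252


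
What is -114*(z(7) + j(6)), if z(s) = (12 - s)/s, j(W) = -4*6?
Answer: 18582/7 ≈ 2654.6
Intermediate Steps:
j(W) = -24
z(s) = (12 - s)/s
-114*(z(7) + j(6)) = -114*((12 - 1*7)/7 - 24) = -114*((12 - 7)/7 - 24) = -114*((⅐)*5 - 24) = -114*(5/7 - 24) = -114*(-163/7) = 18582/7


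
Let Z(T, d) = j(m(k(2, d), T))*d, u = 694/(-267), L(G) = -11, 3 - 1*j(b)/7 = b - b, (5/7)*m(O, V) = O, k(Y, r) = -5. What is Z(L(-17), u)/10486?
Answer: -347/66661 ≈ -0.0052054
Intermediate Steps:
m(O, V) = 7*O/5
j(b) = 21 (j(b) = 21 - 7*(b - b) = 21 - 7*0 = 21 + 0 = 21)
u = -694/267 (u = 694*(-1/267) = -694/267 ≈ -2.5993)
Z(T, d) = 21*d
Z(L(-17), u)/10486 = (21*(-694/267))/10486 = -4858/89*1/10486 = -347/66661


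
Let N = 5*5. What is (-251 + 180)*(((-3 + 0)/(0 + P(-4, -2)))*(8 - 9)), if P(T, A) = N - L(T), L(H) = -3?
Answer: -213/28 ≈ -7.6071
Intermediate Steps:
N = 25
P(T, A) = 28 (P(T, A) = 25 - 1*(-3) = 25 + 3 = 28)
(-251 + 180)*(((-3 + 0)/(0 + P(-4, -2)))*(8 - 9)) = (-251 + 180)*(((-3 + 0)/(0 + 28))*(8 - 9)) = -71*(-3/28)*(-1) = -71*(-3*1/28)*(-1) = -(-213)*(-1)/28 = -71*3/28 = -213/28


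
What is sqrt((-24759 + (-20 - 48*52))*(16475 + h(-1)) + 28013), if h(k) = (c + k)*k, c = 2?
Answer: I*sqrt(449300337) ≈ 21197.0*I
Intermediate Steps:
h(k) = k*(2 + k) (h(k) = (2 + k)*k = k*(2 + k))
sqrt((-24759 + (-20 - 48*52))*(16475 + h(-1)) + 28013) = sqrt((-24759 + (-20 - 48*52))*(16475 - (2 - 1)) + 28013) = sqrt((-24759 + (-20 - 2496))*(16475 - 1*1) + 28013) = sqrt((-24759 - 2516)*(16475 - 1) + 28013) = sqrt(-27275*16474 + 28013) = sqrt(-449328350 + 28013) = sqrt(-449300337) = I*sqrt(449300337)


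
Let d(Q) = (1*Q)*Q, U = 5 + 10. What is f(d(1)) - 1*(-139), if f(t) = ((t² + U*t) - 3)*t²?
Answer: 152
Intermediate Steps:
U = 15
d(Q) = Q² (d(Q) = Q*Q = Q²)
f(t) = t²*(-3 + t² + 15*t) (f(t) = ((t² + 15*t) - 3)*t² = (-3 + t² + 15*t)*t² = t²*(-3 + t² + 15*t))
f(d(1)) - 1*(-139) = (1²)²*(-3 + (1²)² + 15*1²) - 1*(-139) = 1²*(-3 + 1² + 15*1) + 139 = 1*(-3 + 1 + 15) + 139 = 1*13 + 139 = 13 + 139 = 152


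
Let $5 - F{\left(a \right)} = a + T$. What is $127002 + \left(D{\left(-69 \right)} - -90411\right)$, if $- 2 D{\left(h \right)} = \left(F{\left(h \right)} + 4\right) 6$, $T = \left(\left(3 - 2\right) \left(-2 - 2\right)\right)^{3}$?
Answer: $216987$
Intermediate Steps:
$T = -64$ ($T = \left(1 \left(-4\right)\right)^{3} = \left(-4\right)^{3} = -64$)
$F{\left(a \right)} = 69 - a$ ($F{\left(a \right)} = 5 - \left(a - 64\right) = 5 - \left(-64 + a\right) = 69 - a$)
$D{\left(h \right)} = -219 + 3 h$ ($D{\left(h \right)} = - \frac{\left(\left(69 - h\right) + 4\right) 6}{2} = - \frac{\left(73 - h\right) 6}{2} = - \frac{438 - 6 h}{2} = -219 + 3 h$)
$127002 + \left(D{\left(-69 \right)} - -90411\right) = 127002 + \left(\left(-219 + 3 \left(-69\right)\right) - -90411\right) = 127002 + \left(\left(-219 - 207\right) + 90411\right) = 127002 + \left(-426 + 90411\right) = 127002 + 89985 = 216987$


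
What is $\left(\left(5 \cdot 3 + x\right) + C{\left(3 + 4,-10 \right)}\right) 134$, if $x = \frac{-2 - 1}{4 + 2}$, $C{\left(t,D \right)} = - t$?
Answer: $1005$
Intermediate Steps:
$x = - \frac{1}{2}$ ($x = - \frac{3}{6} = \left(-3\right) \frac{1}{6} = - \frac{1}{2} \approx -0.5$)
$\left(\left(5 \cdot 3 + x\right) + C{\left(3 + 4,-10 \right)}\right) 134 = \left(\left(5 \cdot 3 - \frac{1}{2}\right) - \left(3 + 4\right)\right) 134 = \left(\left(15 - \frac{1}{2}\right) - 7\right) 134 = \left(\frac{29}{2} - 7\right) 134 = \frac{15}{2} \cdot 134 = 1005$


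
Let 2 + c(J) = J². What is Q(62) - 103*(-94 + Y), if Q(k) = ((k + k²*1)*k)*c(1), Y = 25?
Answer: -235065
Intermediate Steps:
c(J) = -2 + J²
Q(k) = -k*(k + k²) (Q(k) = ((k + k²*1)*k)*(-2 + 1²) = ((k + k²)*k)*(-2 + 1) = (k*(k + k²))*(-1) = -k*(k + k²))
Q(62) - 103*(-94 + Y) = 62²*(-1 - 1*62) - 103*(-94 + 25) = 3844*(-1 - 62) - 103*(-69) = 3844*(-63) - 1*(-7107) = -242172 + 7107 = -235065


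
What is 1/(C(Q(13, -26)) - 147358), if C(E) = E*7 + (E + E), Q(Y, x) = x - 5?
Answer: -1/147637 ≈ -6.7734e-6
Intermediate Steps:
Q(Y, x) = -5 + x
C(E) = 9*E (C(E) = 7*E + 2*E = 9*E)
1/(C(Q(13, -26)) - 147358) = 1/(9*(-5 - 26) - 147358) = 1/(9*(-31) - 147358) = 1/(-279 - 147358) = 1/(-147637) = -1/147637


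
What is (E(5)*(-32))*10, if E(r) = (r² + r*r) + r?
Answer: -17600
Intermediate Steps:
E(r) = r + 2*r² (E(r) = (r² + r²) + r = 2*r² + r = r + 2*r²)
(E(5)*(-32))*10 = ((5*(1 + 2*5))*(-32))*10 = ((5*(1 + 10))*(-32))*10 = ((5*11)*(-32))*10 = (55*(-32))*10 = -1760*10 = -17600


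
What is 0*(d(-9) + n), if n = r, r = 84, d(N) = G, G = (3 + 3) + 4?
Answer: 0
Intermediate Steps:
G = 10 (G = 6 + 4 = 10)
d(N) = 10
n = 84
0*(d(-9) + n) = 0*(10 + 84) = 0*94 = 0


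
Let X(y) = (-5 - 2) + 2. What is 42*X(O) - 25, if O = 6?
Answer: -235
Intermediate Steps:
X(y) = -5 (X(y) = -7 + 2 = -5)
42*X(O) - 25 = 42*(-5) - 25 = -210 - 25 = -235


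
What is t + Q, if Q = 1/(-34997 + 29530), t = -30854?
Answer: -168678819/5467 ≈ -30854.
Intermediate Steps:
Q = -1/5467 (Q = 1/(-5467) = -1/5467 ≈ -0.00018292)
t + Q = -30854 - 1/5467 = -168678819/5467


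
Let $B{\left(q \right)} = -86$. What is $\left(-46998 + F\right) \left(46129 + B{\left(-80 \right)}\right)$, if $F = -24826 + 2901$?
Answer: $-3173421689$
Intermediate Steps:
$F = -21925$
$\left(-46998 + F\right) \left(46129 + B{\left(-80 \right)}\right) = \left(-46998 - 21925\right) \left(46129 - 86\right) = \left(-68923\right) 46043 = -3173421689$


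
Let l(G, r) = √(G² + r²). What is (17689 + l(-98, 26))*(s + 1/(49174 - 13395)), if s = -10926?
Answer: -6915007813217/35779 - 781842706*√2570/35779 ≈ -1.9438e+8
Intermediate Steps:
(17689 + l(-98, 26))*(s + 1/(49174 - 13395)) = (17689 + √((-98)² + 26²))*(-10926 + 1/(49174 - 13395)) = (17689 + √(9604 + 676))*(-10926 + 1/35779) = (17689 + √10280)*(-10926 + 1/35779) = (17689 + 2*√2570)*(-390921353/35779) = -6915007813217/35779 - 781842706*√2570/35779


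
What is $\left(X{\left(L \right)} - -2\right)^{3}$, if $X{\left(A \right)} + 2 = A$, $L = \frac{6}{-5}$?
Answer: $- \frac{216}{125} \approx -1.728$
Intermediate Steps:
$L = - \frac{6}{5}$ ($L = 6 \left(- \frac{1}{5}\right) = - \frac{6}{5} \approx -1.2$)
$X{\left(A \right)} = -2 + A$
$\left(X{\left(L \right)} - -2\right)^{3} = \left(\left(-2 - \frac{6}{5}\right) - -2\right)^{3} = \left(- \frac{16}{5} + 2\right)^{3} = \left(- \frac{6}{5}\right)^{3} = - \frac{216}{125}$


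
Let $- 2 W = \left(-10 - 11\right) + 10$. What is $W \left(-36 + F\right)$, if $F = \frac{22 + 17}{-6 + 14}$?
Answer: $- \frac{2739}{16} \approx -171.19$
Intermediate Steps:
$W = \frac{11}{2}$ ($W = - \frac{\left(-10 - 11\right) + 10}{2} = - \frac{-21 + 10}{2} = \left(- \frac{1}{2}\right) \left(-11\right) = \frac{11}{2} \approx 5.5$)
$F = \frac{39}{8} \approx 4.875$
$W \left(-36 + F\right) = \frac{11 \left(-36 + \frac{39}{8}\right)}{2} = \frac{11}{2} \left(- \frac{249}{8}\right) = - \frac{2739}{16}$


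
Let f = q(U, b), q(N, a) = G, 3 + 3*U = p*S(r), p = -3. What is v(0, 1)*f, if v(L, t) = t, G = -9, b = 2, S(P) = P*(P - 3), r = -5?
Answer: -9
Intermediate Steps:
S(P) = P*(-3 + P)
U = -41 (U = -1 + (-(-15)*(-3 - 5))/3 = -1 + (-(-15)*(-8))/3 = -1 + (-3*40)/3 = -1 + (⅓)*(-120) = -1 - 40 = -41)
q(N, a) = -9
f = -9
v(0, 1)*f = 1*(-9) = -9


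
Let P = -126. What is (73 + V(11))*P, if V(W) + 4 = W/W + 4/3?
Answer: -8988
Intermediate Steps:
V(W) = -5/3 (V(W) = -4 + (W/W + 4/3) = -4 + (1 + 4*(1/3)) = -4 + (1 + 4/3) = -4 + 7/3 = -5/3)
(73 + V(11))*P = (73 - 5/3)*(-126) = (214/3)*(-126) = -8988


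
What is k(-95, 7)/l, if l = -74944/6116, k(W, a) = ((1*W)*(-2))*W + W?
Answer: 27743705/18736 ≈ 1480.8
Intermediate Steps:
k(W, a) = W - 2*W² (k(W, a) = (W*(-2))*W + W = (-2*W)*W + W = -2*W² + W = W - 2*W²)
l = -18736/1529 (l = -74944*1/6116 = -18736/1529 ≈ -12.254)
k(-95, 7)/l = (-95*(1 - 2*(-95)))/(-18736/1529) = -95*(1 + 190)*(-1529/18736) = -95*191*(-1529/18736) = -18145*(-1529/18736) = 27743705/18736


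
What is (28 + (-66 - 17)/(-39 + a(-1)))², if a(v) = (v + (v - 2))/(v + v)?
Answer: 1252161/1369 ≈ 914.65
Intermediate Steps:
a(v) = (-2 + 2*v)/(2*v) (a(v) = (v + (-2 + v))/((2*v)) = (-2 + 2*v)*(1/(2*v)) = (-2 + 2*v)/(2*v))
(28 + (-66 - 17)/(-39 + a(-1)))² = (28 + (-66 - 17)/(-39 + (-1 - 1)/(-1)))² = (28 - 83/(-39 - 1*(-2)))² = (28 - 83/(-39 + 2))² = (28 - 83/(-37))² = (28 - 83*(-1/37))² = (28 + 83/37)² = (1119/37)² = 1252161/1369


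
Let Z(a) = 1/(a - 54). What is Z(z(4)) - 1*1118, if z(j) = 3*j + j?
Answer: -42485/38 ≈ -1118.0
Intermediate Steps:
z(j) = 4*j
Z(a) = 1/(-54 + a)
Z(z(4)) - 1*1118 = 1/(-54 + 4*4) - 1*1118 = 1/(-54 + 16) - 1118 = 1/(-38) - 1118 = -1/38 - 1118 = -42485/38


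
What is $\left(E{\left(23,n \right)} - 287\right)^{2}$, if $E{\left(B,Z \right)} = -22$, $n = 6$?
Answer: $95481$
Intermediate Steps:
$\left(E{\left(23,n \right)} - 287\right)^{2} = \left(-22 - 287\right)^{2} = \left(-309\right)^{2} = 95481$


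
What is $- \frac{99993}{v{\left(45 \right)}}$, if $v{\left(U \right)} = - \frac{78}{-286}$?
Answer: $-366641$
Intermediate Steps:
$v{\left(U \right)} = \frac{3}{11}$ ($v{\left(U \right)} = \left(-78\right) \left(- \frac{1}{286}\right) = \frac{3}{11}$)
$- \frac{99993}{v{\left(45 \right)}} = - \frac{99993}{\frac{3}{11}} = \left(-99993\right) \frac{11}{3} = -366641$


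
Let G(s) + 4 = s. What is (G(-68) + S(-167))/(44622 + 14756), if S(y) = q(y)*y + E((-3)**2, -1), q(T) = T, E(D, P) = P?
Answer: 13908/29689 ≈ 0.46846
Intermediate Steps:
G(s) = -4 + s
S(y) = -1 + y**2 (S(y) = y*y - 1 = y**2 - 1 = -1 + y**2)
(G(-68) + S(-167))/(44622 + 14756) = ((-4 - 68) + (-1 + (-167)**2))/(44622 + 14756) = (-72 + (-1 + 27889))/59378 = (-72 + 27888)*(1/59378) = 27816*(1/59378) = 13908/29689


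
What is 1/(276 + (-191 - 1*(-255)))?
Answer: 1/340 ≈ 0.0029412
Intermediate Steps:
1/(276 + (-191 - 1*(-255))) = 1/(276 + (-191 + 255)) = 1/(276 + 64) = 1/340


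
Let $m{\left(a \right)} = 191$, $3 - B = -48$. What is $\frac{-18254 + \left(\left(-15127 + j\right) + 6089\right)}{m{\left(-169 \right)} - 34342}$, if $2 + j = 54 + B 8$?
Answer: $\frac{2064}{2627} \approx 0.78569$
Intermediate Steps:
$B = 51$ ($B = 3 - -48 = 3 + 48 = 51$)
$j = 460$ ($j = -2 + \left(54 + 51 \cdot 8\right) = -2 + \left(54 + 408\right) = -2 + 462 = 460$)
$\frac{-18254 + \left(\left(-15127 + j\right) + 6089\right)}{m{\left(-169 \right)} - 34342} = \frac{-18254 + \left(\left(-15127 + 460\right) + 6089\right)}{191 - 34342} = \frac{-18254 + \left(-14667 + 6089\right)}{-34151} = \left(-18254 - 8578\right) \left(- \frac{1}{34151}\right) = \left(-26832\right) \left(- \frac{1}{34151}\right) = \frac{2064}{2627}$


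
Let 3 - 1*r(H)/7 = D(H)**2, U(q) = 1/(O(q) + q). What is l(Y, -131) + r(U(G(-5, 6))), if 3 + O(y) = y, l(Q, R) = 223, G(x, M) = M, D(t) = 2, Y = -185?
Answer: 216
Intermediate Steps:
O(y) = -3 + y
U(q) = 1/(-3 + 2*q) (U(q) = 1/((-3 + q) + q) = 1/(-3 + 2*q))
r(H) = -7 (r(H) = 21 - 7*2**2 = 21 - 7*4 = 21 - 28 = -7)
l(Y, -131) + r(U(G(-5, 6))) = 223 - 7 = 216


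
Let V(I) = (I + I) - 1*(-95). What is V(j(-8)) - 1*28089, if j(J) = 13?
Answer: -27968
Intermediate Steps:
V(I) = 95 + 2*I (V(I) = 2*I + 95 = 95 + 2*I)
V(j(-8)) - 1*28089 = (95 + 2*13) - 1*28089 = (95 + 26) - 28089 = 121 - 28089 = -27968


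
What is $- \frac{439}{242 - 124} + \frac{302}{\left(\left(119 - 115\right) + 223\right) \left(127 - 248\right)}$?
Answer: $- \frac{12093649}{3241106} \approx -3.7313$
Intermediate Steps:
$- \frac{439}{242 - 124} + \frac{302}{\left(\left(119 - 115\right) + 223\right) \left(127 - 248\right)} = - \frac{439}{242 - 124} + \frac{302}{\left(\left(119 - 115\right) + 223\right) \left(-121\right)} = - \frac{439}{118} + \frac{302}{\left(4 + 223\right) \left(-121\right)} = \left(-439\right) \frac{1}{118} + \frac{302}{227 \left(-121\right)} = - \frac{439}{118} + \frac{302}{-27467} = - \frac{439}{118} + 302 \left(- \frac{1}{27467}\right) = - \frac{439}{118} - \frac{302}{27467} = - \frac{12093649}{3241106}$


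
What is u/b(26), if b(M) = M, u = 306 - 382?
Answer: -38/13 ≈ -2.9231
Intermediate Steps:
u = -76
u/b(26) = -76/26 = -76*1/26 = -38/13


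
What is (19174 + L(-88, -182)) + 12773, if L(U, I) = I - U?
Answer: 31853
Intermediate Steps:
(19174 + L(-88, -182)) + 12773 = (19174 + (-182 - 1*(-88))) + 12773 = (19174 + (-182 + 88)) + 12773 = (19174 - 94) + 12773 = 19080 + 12773 = 31853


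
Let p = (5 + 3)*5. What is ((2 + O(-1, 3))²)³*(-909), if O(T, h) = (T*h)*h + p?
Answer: -1173944383821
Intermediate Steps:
p = 40 (p = 8*5 = 40)
O(T, h) = 40 + T*h² (O(T, h) = (T*h)*h + 40 = T*h² + 40 = 40 + T*h²)
((2 + O(-1, 3))²)³*(-909) = ((2 + (40 - 1*3²))²)³*(-909) = ((2 + (40 - 1*9))²)³*(-909) = ((2 + (40 - 9))²)³*(-909) = ((2 + 31)²)³*(-909) = (33²)³*(-909) = 1089³*(-909) = 1291467969*(-909) = -1173944383821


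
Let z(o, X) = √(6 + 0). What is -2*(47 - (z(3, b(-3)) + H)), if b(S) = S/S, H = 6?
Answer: -82 + 2*√6 ≈ -77.101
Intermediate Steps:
b(S) = 1
z(o, X) = √6
-2*(47 - (z(3, b(-3)) + H)) = -2*(47 - (√6 + 6)) = -2*(47 - (6 + √6)) = -2*(47 + (-6 - √6)) = -2*(41 - √6) = -82 + 2*√6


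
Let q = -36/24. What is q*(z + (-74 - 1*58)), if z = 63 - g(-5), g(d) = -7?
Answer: 93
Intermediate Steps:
q = -3/2 (q = -36*1/24 = -3/2 ≈ -1.5000)
z = 70 (z = 63 - 1*(-7) = 63 + 7 = 70)
q*(z + (-74 - 1*58)) = -3*(70 + (-74 - 1*58))/2 = -3*(70 + (-74 - 58))/2 = -3*(70 - 132)/2 = -3/2*(-62) = 93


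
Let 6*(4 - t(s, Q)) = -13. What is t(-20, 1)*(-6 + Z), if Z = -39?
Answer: -555/2 ≈ -277.50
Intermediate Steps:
t(s, Q) = 37/6 (t(s, Q) = 4 - ⅙*(-13) = 4 + 13/6 = 37/6)
t(-20, 1)*(-6 + Z) = 37*(-6 - 39)/6 = (37/6)*(-45) = -555/2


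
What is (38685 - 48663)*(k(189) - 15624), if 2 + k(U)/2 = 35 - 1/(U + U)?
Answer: 9779979938/63 ≈ 1.5524e+8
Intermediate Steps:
k(U) = 66 - 1/U (k(U) = -4 + 2*(35 - 1/(U + U)) = -4 + 2*(35 - 1/(2*U)) = -4 + (70 - 1/U) = 66 - 1/U)
(38685 - 48663)*(k(189) - 15624) = (38685 - 48663)*((66 - 1/189) - 15624) = -9978*((66 - 1*1/189) - 15624) = -9978*((66 - 1/189) - 15624) = -9978*(12473/189 - 15624) = -9978*(-2940463/189) = 9779979938/63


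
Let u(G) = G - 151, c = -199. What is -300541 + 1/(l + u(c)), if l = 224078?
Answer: -67239436847/223728 ≈ -3.0054e+5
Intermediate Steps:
u(G) = -151 + G
-300541 + 1/(l + u(c)) = -300541 + 1/(224078 + (-151 - 199)) = -300541 + 1/(224078 - 350) = -300541 + 1/223728 = -67239436847/223728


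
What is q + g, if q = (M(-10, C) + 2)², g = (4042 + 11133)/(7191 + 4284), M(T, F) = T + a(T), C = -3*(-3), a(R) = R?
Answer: 149323/459 ≈ 325.32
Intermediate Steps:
C = 9
M(T, F) = 2*T (M(T, F) = T + T = 2*T)
g = 607/459 (g = 15175/11475 = 15175*(1/11475) = 607/459 ≈ 1.3224)
q = 324 (q = (2*(-10) + 2)² = (-20 + 2)² = (-18)² = 324)
q + g = 324 + 607/459 = 149323/459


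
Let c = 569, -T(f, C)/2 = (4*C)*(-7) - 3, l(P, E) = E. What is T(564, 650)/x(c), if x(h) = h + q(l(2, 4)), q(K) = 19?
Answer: 18203/294 ≈ 61.915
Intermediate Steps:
T(f, C) = 6 + 56*C (T(f, C) = -2*((4*C)*(-7) - 3) = -2*(-28*C - 3) = -2*(-3 - 28*C) = 6 + 56*C)
x(h) = 19 + h (x(h) = h + 19 = 19 + h)
T(564, 650)/x(c) = (6 + 56*650)/(19 + 569) = (6 + 36400)/588 = 36406*(1/588) = 18203/294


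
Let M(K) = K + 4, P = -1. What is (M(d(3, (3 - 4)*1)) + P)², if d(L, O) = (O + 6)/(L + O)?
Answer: 121/4 ≈ 30.250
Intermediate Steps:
d(L, O) = (6 + O)/(L + O)
M(K) = 4 + K
(M(d(3, (3 - 4)*1)) + P)² = ((4 + (6 + (3 - 4)*1)/(3 + (3 - 4)*1)) - 1)² = ((4 + (6 - 1*1)/(3 - 1*1)) - 1)² = ((4 + (6 - 1)/(3 - 1)) - 1)² = ((4 + 5/2) - 1)² = (13/2 - 1)² = (11/2)² = 121/4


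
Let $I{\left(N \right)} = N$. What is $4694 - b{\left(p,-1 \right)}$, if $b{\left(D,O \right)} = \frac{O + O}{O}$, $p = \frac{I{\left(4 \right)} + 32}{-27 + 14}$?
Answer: $4692$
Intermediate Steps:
$p = - \frac{36}{13}$ ($p = \frac{4 + 32}{-27 + 14} = \frac{36}{-13} = 36 \left(- \frac{1}{13}\right) = - \frac{36}{13} \approx -2.7692$)
$b{\left(D,O \right)} = 2$ ($b{\left(D,O \right)} = \frac{2 O}{O} = 2$)
$4694 - b{\left(p,-1 \right)} = 4694 - 2 = 4692$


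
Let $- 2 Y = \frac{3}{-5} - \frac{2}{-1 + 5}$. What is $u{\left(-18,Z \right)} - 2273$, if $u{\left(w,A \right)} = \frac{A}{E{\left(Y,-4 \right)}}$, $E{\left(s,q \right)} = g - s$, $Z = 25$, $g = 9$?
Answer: $- \frac{383637}{169} \approx -2270.0$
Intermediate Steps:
$Y = \frac{11}{20}$ ($Y = - \frac{\frac{3}{-5} - \frac{2}{-1 + 5}}{2} = - \frac{3 \left(- \frac{1}{5}\right) - \frac{2}{4}}{2} = - \frac{- \frac{3}{5} - \frac{1}{2}}{2} = \left(- \frac{1}{2}\right) \left(- \frac{11}{10}\right) = \frac{11}{20} \approx 0.55$)
$E{\left(s,q \right)} = 9 - s$
$u{\left(w,A \right)} = \frac{20 A}{169}$ ($u{\left(w,A \right)} = \frac{A}{9 - \frac{11}{20}} = \frac{A}{\frac{169}{20}} = A \frac{20}{169} = \frac{20 A}{169}$)
$u{\left(-18,Z \right)} - 2273 = \frac{20}{169} \cdot 25 - 2273 = \frac{500}{169} - 2273 = - \frac{383637}{169}$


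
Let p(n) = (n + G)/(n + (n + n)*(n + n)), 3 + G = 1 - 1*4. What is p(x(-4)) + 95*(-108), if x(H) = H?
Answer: -61561/6 ≈ -10260.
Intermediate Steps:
G = -6 (G = -3 + (1 - 1*4) = -3 + (1 - 4) = -3 - 3 = -6)
p(n) = (-6 + n)/(n + 4*n²) (p(n) = (n - 6)/(n + (n + n)*(n + n)) = (-6 + n)/(n + (2*n)*(2*n)) = (-6 + n)/(n + 4*n²))
p(x(-4)) + 95*(-108) = (-6 - 4)/((-4)*(1 + 4*(-4))) + 95*(-108) = -¼*(-10)/(1 - 16) - 10260 = -¼*(-10)/(-15) - 10260 = -¼*(-1/15)*(-10) - 10260 = -⅙ - 10260 = -61561/6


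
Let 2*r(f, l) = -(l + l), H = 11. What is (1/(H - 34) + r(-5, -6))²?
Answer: 18769/529 ≈ 35.480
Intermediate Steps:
r(f, l) = -l (r(f, l) = (-(l + l))/2 = (-2*l)/2 = -l)
(1/(H - 34) + r(-5, -6))² = (1/(11 - 34) - 1*(-6))² = (1/(-23) + 6)² = (-1/23 + 6)² = (137/23)² = 18769/529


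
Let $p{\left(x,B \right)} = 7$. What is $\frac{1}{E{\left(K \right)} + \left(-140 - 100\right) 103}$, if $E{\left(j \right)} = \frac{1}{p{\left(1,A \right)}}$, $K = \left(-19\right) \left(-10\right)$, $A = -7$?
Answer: $- \frac{7}{173039} \approx -4.0453 \cdot 10^{-5}$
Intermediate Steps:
$K = 190$
$E{\left(j \right)} = \frac{1}{7}$
$\frac{1}{E{\left(K \right)} + \left(-140 - 100\right) 103} = \frac{1}{\frac{1}{7} + \left(-140 - 100\right) 103} = \frac{1}{\frac{1}{7} - 24720} = \frac{1}{- \frac{173039}{7}} = - \frac{7}{173039}$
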